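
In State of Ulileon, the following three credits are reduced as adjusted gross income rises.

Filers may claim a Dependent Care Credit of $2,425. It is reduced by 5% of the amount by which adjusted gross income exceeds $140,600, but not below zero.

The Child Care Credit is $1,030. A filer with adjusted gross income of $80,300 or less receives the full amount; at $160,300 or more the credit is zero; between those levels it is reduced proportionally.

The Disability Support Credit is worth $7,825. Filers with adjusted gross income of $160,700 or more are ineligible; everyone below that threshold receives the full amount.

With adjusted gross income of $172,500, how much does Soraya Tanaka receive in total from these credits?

Dependent Care Credit: 5% of the $31,900 excess over $140,600 is $1,595; credit = $2,425 − $1,595 = $830.
Child Care Credit: $172,500 is at or above $160,300, so the credit is $0.
Disability Support Credit: $172,500 meets or exceeds the $160,700 cutoff, so the credit is $0.
Total: $830 + $0 + $0 = $830.

$830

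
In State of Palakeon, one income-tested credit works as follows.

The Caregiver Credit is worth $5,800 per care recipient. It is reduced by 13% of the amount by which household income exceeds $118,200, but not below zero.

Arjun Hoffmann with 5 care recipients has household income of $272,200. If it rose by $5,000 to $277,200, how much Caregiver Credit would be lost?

At $272,200 — base = 5 × $5,800 = $29,000. 13% of the $154,000 excess over $118,200 is $20,020; credit = $29,000 − $20,020 = $8,980.
At $277,200 — base = 5 × $5,800 = $29,000. 13% of the $159,000 excess over $118,200 is $20,670; credit = $29,000 − $20,670 = $8,330.
Lost: $8,980 − $8,330 = $650.

$650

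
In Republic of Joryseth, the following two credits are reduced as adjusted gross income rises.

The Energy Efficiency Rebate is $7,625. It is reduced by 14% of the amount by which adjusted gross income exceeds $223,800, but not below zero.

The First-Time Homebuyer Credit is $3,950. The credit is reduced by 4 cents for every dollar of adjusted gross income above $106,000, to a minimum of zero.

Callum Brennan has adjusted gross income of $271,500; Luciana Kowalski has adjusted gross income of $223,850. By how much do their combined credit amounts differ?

Callum ($271,500): Energy Efficiency Rebate: 14% of the $47,700 excess over $223,800 is $6,678; credit = $7,625 − $6,678 = $947. First-Time Homebuyer Credit: 4% of the $165,500 excess over $106,000 is $6,620 ≥ base, so the credit is $0. total $947 + $0 = $947
Luciana ($223,850): Energy Efficiency Rebate: 14% of the $50 excess over $223,800 is $7; credit = $7,625 − $7 = $7,618. First-Time Homebuyer Credit: 4% of the $117,850 excess over $106,000 is $4,714 ≥ base, so the credit is $0. total $7,618 + $0 = $7,618
Difference: |$947 − $7,618| = $6,671.

$6,671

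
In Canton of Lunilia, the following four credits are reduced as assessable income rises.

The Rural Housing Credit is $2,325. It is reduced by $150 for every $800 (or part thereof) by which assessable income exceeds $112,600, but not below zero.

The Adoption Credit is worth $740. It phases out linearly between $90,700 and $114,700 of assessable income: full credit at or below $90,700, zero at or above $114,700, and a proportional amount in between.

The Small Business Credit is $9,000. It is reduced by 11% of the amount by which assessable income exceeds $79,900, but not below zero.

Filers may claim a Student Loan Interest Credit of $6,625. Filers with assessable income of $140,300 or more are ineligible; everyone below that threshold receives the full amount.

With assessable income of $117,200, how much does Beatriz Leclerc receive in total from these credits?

$12,947

Rural Housing Credit: income exceeds $112,600 by $4,600, which is 6 full-or-partial $800 increments; reduction = 6 × $150 = $900, leaving $1,425.
Adoption Credit: $117,200 is at or above $114,700, so the credit is $0.
Small Business Credit: 11% of the $37,300 excess over $79,900 is $4,103; credit = $9,000 − $4,103 = $4,897.
Student Loan Interest Credit: $117,200 is below the $140,300 cutoff, so the full $6,625 applies.
Total: $1,425 + $0 + $4,897 + $6,625 = $12,947.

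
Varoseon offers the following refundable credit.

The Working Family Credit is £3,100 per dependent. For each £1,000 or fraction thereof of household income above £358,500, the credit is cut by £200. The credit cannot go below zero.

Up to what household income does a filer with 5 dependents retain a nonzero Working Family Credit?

£435,500

Full credit = 5 × £3,100 = £15,500.
After 77 increments the reduction is 77 × £200 = £15,400, leaving £100; one more increment wipes it out. Increment 77 ends at excess 77 × £1,000 = £77,000, so the highest qualifying income is £358,500 + £77,000 = £435,500.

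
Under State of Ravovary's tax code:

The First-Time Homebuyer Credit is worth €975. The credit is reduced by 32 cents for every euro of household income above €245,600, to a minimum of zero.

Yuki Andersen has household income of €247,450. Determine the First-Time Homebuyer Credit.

€383

First-Time Homebuyer Credit: 32% of the €1,850 excess over €245,600 is €592; credit = €975 − €592 = €383.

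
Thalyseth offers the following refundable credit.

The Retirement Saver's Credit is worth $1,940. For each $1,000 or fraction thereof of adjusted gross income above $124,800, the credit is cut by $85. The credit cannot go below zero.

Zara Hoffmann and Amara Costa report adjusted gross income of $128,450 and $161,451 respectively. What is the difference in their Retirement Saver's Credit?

$1,600

Zara ($128,450): Retirement Saver's Credit: income exceeds $124,800 by $3,650, which is 4 full-or-partial $1,000 increments; reduction = 4 × $85 = $340, leaving $1,600.
Amara ($161,451): Retirement Saver's Credit: income exceeds $124,800 by $36,651 → 37 increments × $85 = $3,145 ≥ base, so the credit is $0.
Difference: |$1,600 − $0| = $1,600.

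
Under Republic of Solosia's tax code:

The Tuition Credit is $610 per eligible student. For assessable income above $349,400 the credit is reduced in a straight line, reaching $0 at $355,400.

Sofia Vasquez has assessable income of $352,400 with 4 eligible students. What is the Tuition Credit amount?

Tuition Credit: base = 4 × $610 = $2,440. $352,400 is $3,000 into a $6,000 phase-out range, leaving 3,000/6,000 of the credit: $2,440 × 3,000/6,000 = $1,220.

$1,220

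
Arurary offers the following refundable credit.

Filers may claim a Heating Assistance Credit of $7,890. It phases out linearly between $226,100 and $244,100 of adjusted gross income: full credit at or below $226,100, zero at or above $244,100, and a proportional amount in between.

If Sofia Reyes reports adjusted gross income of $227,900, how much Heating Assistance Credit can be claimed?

Heating Assistance Credit: $227,900 is $1,800 into a $18,000 phase-out range, leaving 16,200/18,000 of the credit: $7,890 × 16,200/18,000 = $7,101.

$7,101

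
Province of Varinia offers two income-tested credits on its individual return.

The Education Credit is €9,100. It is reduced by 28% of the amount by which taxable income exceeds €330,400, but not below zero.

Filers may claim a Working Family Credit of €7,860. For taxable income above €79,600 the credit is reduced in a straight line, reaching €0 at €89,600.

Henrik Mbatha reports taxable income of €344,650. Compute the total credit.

Education Credit: 28% of the €14,250 excess over €330,400 is €3,990; credit = €9,100 − €3,990 = €5,110.
Working Family Credit: €344,650 is at or above €89,600, so the credit is €0.
Total: €5,110 + €0 = €5,110.

€5,110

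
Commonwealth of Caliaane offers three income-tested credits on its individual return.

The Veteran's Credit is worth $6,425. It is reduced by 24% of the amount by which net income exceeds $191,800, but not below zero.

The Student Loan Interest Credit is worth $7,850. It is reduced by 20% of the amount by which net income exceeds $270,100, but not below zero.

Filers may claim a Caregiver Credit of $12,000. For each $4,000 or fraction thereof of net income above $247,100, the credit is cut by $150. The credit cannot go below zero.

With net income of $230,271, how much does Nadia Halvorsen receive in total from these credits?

$19,850

Veteran's Credit: 24% of the $38,471 excess over $191,800 is $9,233.04 ≥ base, so the credit is $0.
Student Loan Interest Credit: $230,271 is at or below the $270,100 threshold, so the full $7,850 applies.
Caregiver Credit: $230,271 is at or below the $247,100 threshold, so the full $12,000 applies.
Total: $0 + $7,850 + $12,000 = $19,850.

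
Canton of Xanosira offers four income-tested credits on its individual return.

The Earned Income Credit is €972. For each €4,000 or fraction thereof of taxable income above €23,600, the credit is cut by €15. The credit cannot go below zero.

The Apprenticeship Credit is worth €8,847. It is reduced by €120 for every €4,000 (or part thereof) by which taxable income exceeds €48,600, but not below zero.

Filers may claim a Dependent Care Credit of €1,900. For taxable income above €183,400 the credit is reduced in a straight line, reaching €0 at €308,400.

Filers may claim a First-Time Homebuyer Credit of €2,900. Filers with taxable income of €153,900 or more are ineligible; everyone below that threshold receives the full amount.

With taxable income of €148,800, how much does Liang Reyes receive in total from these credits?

€11,019

Earned Income Credit: income exceeds €23,600 by €125,200, which is 32 full-or-partial €4,000 increments; reduction = 32 × €15 = €480, leaving €492.
Apprenticeship Credit: income exceeds €48,600 by €100,200, which is 26 full-or-partial €4,000 increments; reduction = 26 × €120 = €3,120, leaving €5,727.
Dependent Care Credit: €148,800 is at or below the €183,400 threshold, so the full €1,900 applies.
First-Time Homebuyer Credit: €148,800 is below the €153,900 cutoff, so the full €2,900 applies.
Total: €492 + €5,727 + €1,900 + €2,900 = €11,019.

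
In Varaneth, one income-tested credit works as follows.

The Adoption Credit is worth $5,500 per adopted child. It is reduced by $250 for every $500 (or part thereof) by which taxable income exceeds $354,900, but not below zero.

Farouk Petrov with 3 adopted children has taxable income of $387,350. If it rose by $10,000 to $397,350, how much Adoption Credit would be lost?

At $387,350 — base = 3 × $5,500 = $16,500. income exceeds $354,900 by $32,450, which is 65 full-or-partial $500 increments; reduction = 65 × $250 = $16,250, leaving $250.
At $397,350 — base = 3 × $5,500 = $16,500. income exceeds $354,900 by $42,450 → 85 increments × $250 = $21,250 ≥ base, so the credit is $0.
Lost: $250 − $0 = $250.

$250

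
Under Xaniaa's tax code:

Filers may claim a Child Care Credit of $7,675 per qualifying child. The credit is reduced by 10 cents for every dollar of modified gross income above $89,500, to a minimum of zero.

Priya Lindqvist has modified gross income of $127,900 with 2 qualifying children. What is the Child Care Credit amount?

Child Care Credit: base = 2 × $7,675 = $15,350. 10% of the $38,400 excess over $89,500 is $3,840; credit = $15,350 − $3,840 = $11,510.

$11,510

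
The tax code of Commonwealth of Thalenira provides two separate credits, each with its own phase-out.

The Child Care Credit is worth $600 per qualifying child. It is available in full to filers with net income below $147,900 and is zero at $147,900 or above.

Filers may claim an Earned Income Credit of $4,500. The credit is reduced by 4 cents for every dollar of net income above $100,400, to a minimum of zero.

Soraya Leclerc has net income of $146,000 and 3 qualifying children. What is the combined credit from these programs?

Child Care Credit: base = 3 × $600 = $1,800. $146,000 is below the $147,900 cutoff, so the full $1,800 applies.
Earned Income Credit: 4% of the $45,600 excess over $100,400 is $1,824; credit = $4,500 − $1,824 = $2,676.
Total: $1,800 + $2,676 = $4,476.

$4,476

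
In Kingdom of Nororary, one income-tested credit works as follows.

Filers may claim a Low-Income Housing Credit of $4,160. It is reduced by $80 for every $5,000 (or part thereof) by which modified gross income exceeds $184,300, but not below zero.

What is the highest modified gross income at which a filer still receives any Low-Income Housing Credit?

After 51 increments the reduction is 51 × $80 = $4,080, leaving $80; one more increment wipes it out. Increment 51 ends at excess 51 × $5,000 = $255,000, so the highest qualifying income is $184,300 + $255,000 = $439,300.

$439,300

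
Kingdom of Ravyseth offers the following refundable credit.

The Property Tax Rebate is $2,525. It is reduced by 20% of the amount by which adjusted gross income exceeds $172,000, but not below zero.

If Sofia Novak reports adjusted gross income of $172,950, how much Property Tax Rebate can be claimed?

Property Tax Rebate: 20% of the $950 excess over $172,000 is $190; credit = $2,525 − $190 = $2,335.

$2,335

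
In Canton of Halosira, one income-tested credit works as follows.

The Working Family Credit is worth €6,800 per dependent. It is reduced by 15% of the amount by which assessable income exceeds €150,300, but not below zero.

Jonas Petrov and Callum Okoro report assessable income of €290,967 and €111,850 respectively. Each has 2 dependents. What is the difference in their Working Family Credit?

€13,600

Jonas (€290,967): Working Family Credit: base = 2 × €6,800 = €13,600. 15% of the €140,667 excess over €150,300 is €21,100.05 ≥ base, so the credit is €0.
Callum (€111,850): Working Family Credit: base = 2 × €6,800 = €13,600. €111,850 is at or below the €150,300 threshold, so the full €13,600 applies.
Difference: |€0 − €13,600| = €13,600.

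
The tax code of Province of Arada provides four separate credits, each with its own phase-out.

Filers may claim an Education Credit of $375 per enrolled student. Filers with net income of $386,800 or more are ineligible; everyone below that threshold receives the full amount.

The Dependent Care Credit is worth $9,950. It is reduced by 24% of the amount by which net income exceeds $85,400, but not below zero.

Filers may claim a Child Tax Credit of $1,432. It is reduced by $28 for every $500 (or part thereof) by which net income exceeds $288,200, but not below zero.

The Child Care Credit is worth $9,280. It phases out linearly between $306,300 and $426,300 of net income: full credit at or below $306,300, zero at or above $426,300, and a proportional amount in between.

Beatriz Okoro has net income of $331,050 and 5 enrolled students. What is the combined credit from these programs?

Education Credit: base = 5 × $375 = $1,875. $331,050 is below the $386,800 cutoff, so the full $1,875 applies.
Dependent Care Credit: 24% of the $245,650 excess over $85,400 is $58,956 ≥ base, so the credit is $0.
Child Tax Credit: income exceeds $288,200 by $42,850 → 86 increments × $28 = $2,408 ≥ base, so the credit is $0.
Child Care Credit: $331,050 is $24,750 into a $120,000 phase-out range, leaving 95,250/120,000 of the credit: $9,280 × 95,250/120,000 = $7,366.
Total: $1,875 + $0 + $0 + $7,366 = $9,241.

$9,241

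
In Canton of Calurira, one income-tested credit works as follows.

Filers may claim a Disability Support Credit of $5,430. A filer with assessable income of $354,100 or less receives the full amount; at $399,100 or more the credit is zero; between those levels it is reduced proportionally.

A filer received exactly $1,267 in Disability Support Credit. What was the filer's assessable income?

$388,600

$1,267 is 1,267/5,430 of the full $5,430, so 4,163/5,430 of the $45,000 range has been used: income = $354,100 + $45,000 × 4,163/5,430 = $388,600.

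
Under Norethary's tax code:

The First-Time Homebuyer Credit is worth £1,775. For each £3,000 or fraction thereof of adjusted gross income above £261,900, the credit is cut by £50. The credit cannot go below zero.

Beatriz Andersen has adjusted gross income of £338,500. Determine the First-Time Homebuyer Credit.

£475

First-Time Homebuyer Credit: income exceeds £261,900 by £76,600, which is 26 full-or-partial £3,000 increments; reduction = 26 × £50 = £1,300, leaving £475.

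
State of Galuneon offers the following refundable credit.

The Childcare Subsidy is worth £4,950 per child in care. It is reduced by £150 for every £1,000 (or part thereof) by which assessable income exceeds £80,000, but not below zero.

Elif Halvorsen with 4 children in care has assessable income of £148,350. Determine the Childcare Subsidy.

Childcare Subsidy: base = 4 × £4,950 = £19,800. income exceeds £80,000 by £68,350, which is 69 full-or-partial £1,000 increments; reduction = 69 × £150 = £10,350, leaving £9,450.

£9,450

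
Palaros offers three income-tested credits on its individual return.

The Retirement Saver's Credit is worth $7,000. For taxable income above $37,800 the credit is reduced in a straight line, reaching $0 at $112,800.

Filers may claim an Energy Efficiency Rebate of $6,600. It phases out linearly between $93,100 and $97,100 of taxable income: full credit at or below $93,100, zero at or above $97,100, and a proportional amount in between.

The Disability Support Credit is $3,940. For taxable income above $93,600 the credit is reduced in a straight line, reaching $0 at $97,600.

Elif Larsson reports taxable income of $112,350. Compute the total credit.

Retirement Saver's Credit: $112,350 is $74,550 into a $75,000 phase-out range, leaving 450/75,000 of the credit: $7,000 × 450/75,000 = $42.
Energy Efficiency Rebate: $112,350 is at or above $97,100, so the credit is $0.
Disability Support Credit: $112,350 is at or above $97,600, so the credit is $0.
Total: $42 + $0 + $0 = $42.

$42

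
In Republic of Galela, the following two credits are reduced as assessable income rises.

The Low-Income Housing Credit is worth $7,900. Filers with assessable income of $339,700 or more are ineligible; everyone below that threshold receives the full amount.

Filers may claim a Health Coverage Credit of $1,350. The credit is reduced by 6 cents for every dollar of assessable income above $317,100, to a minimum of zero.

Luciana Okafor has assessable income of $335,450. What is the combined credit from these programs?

Low-Income Housing Credit: $335,450 is below the $339,700 cutoff, so the full $7,900 applies.
Health Coverage Credit: 6% of the $18,350 excess over $317,100 is $1,101; credit = $1,350 − $1,101 = $249.
Total: $7,900 + $249 = $8,149.

$8,149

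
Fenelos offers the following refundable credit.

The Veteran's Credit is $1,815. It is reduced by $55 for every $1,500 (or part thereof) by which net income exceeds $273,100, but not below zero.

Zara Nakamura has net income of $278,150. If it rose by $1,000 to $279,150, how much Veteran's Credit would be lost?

At $278,150 — income exceeds $273,100 by $5,050, which is 4 full-or-partial $1,500 increments; reduction = 4 × $55 = $220, leaving $1,595.
At $279,150 — income exceeds $273,100 by $6,050, which is 5 full-or-partial $1,500 increments; reduction = 5 × $55 = $275, leaving $1,540.
Lost: $1,595 − $1,540 = $55.

$55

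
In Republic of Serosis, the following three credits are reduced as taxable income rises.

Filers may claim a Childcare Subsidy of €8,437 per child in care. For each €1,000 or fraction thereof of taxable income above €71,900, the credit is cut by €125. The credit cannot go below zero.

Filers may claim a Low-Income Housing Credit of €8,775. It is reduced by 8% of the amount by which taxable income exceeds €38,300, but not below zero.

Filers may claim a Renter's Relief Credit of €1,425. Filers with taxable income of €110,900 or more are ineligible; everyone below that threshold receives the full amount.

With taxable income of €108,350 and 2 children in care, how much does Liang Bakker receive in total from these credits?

Childcare Subsidy: base = 2 × €8,437 = €16,874. income exceeds €71,900 by €36,450, which is 37 full-or-partial €1,000 increments; reduction = 37 × €125 = €4,625, leaving €12,249.
Low-Income Housing Credit: 8% of the €70,050 excess over €38,300 is €5,604; credit = €8,775 − €5,604 = €3,171.
Renter's Relief Credit: €108,350 is below the €110,900 cutoff, so the full €1,425 applies.
Total: €12,249 + €3,171 + €1,425 = €16,845.

€16,845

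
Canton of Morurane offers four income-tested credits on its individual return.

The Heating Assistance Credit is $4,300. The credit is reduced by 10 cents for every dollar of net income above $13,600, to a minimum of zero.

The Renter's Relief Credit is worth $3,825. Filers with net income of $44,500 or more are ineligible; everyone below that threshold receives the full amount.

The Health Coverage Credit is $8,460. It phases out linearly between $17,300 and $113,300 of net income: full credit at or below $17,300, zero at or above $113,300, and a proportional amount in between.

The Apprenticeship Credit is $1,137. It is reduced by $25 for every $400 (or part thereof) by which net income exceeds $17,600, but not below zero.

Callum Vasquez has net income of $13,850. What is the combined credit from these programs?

$17,697

Heating Assistance Credit: 10% of the $250 excess over $13,600 is $25; credit = $4,300 − $25 = $4,275.
Renter's Relief Credit: $13,850 is below the $44,500 cutoff, so the full $3,825 applies.
Health Coverage Credit: $13,850 is at or below the $17,300 threshold, so the full $8,460 applies.
Apprenticeship Credit: $13,850 is at or below the $17,600 threshold, so the full $1,137 applies.
Total: $4,275 + $3,825 + $8,460 + $1,137 = $17,697.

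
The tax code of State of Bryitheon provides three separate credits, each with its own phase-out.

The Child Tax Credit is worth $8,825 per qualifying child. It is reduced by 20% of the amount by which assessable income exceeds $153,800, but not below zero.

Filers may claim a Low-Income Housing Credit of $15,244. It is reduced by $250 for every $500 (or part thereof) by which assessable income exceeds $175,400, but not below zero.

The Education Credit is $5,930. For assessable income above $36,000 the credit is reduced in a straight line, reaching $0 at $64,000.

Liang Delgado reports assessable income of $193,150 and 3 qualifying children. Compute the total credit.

Child Tax Credit: base = 3 × $8,825 = $26,475. 20% of the $39,350 excess over $153,800 is $7,870; credit = $26,475 − $7,870 = $18,605.
Low-Income Housing Credit: income exceeds $175,400 by $17,750, which is 36 full-or-partial $500 increments; reduction = 36 × $250 = $9,000, leaving $6,244.
Education Credit: $193,150 is at or above $64,000, so the credit is $0.
Total: $18,605 + $6,244 + $0 = $24,849.

$24,849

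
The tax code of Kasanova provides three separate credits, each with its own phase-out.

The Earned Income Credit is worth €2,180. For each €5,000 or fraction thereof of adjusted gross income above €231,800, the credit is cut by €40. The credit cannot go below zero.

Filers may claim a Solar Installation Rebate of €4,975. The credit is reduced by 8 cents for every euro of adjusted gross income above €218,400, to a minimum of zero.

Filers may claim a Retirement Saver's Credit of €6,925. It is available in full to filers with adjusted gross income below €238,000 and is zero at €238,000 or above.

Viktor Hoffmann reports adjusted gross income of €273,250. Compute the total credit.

€2,407

Earned Income Credit: income exceeds €231,800 by €41,450, which is 9 full-or-partial €5,000 increments; reduction = 9 × €40 = €360, leaving €1,820.
Solar Installation Rebate: 8% of the €54,850 excess over €218,400 is €4,388; credit = €4,975 − €4,388 = €587.
Retirement Saver's Credit: €273,250 meets or exceeds the €238,000 cutoff, so the credit is €0.
Total: €1,820 + €587 + €0 = €2,407.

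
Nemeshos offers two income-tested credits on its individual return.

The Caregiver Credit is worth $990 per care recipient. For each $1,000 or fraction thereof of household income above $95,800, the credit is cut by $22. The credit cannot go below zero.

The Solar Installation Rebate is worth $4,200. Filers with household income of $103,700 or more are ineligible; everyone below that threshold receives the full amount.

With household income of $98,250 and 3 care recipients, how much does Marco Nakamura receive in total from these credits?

$7,104

Caregiver Credit: base = 3 × $990 = $2,970. income exceeds $95,800 by $2,450, which is 3 full-or-partial $1,000 increments; reduction = 3 × $22 = $66, leaving $2,904.
Solar Installation Rebate: $98,250 is below the $103,700 cutoff, so the full $4,200 applies.
Total: $2,904 + $4,200 = $7,104.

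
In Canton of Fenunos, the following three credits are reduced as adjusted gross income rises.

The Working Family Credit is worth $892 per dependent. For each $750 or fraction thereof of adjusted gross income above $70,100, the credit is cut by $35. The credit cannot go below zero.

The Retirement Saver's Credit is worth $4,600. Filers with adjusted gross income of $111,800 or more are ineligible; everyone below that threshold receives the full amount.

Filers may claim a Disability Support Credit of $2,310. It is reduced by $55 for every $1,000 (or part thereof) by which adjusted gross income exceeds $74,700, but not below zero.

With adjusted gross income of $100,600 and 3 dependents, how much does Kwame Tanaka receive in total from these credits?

$6,721

Working Family Credit: base = 3 × $892 = $2,676. income exceeds $70,100 by $30,500, which is 41 full-or-partial $750 increments; reduction = 41 × $35 = $1,435, leaving $1,241.
Retirement Saver's Credit: $100,600 is below the $111,800 cutoff, so the full $4,600 applies.
Disability Support Credit: income exceeds $74,700 by $25,900, which is 26 full-or-partial $1,000 increments; reduction = 26 × $55 = $1,430, leaving $880.
Total: $1,241 + $4,600 + $880 = $6,721.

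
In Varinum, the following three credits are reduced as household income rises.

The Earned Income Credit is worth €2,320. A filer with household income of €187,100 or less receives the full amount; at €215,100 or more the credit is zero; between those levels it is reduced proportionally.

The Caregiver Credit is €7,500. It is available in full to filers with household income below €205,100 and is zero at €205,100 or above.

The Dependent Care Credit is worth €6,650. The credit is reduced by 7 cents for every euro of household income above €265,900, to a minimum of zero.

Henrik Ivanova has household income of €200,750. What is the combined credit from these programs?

Earned Income Credit: €200,750 is €13,650 into a €28,000 phase-out range, leaving 14,350/28,000 of the credit: €2,320 × 14,350/28,000 = €1,189.
Caregiver Credit: €200,750 is below the €205,100 cutoff, so the full €7,500 applies.
Dependent Care Credit: €200,750 is at or below the €265,900 threshold, so the full €6,650 applies.
Total: €1,189 + €7,500 + €6,650 = €15,339.

€15,339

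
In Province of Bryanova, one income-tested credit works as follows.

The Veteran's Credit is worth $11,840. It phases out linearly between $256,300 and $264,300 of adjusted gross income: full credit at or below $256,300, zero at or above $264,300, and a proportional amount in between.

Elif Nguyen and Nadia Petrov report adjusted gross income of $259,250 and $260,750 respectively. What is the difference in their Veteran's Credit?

Elif ($259,250): Veteran's Credit: $259,250 is $2,950 into a $8,000 phase-out range, leaving 5,050/8,000 of the credit: $11,840 × 5,050/8,000 = $7,474.
Nadia ($260,750): Veteran's Credit: $260,750 is $4,450 into a $8,000 phase-out range, leaving 3,550/8,000 of the credit: $11,840 × 3,550/8,000 = $5,254.
Difference: |$7,474 − $5,254| = $2,220.

$2,220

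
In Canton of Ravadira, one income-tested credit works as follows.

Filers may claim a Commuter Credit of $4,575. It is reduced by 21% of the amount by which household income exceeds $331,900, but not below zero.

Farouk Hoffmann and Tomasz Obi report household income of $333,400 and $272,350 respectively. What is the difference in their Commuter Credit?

Farouk ($333,400): Commuter Credit: 21% of the $1,500 excess over $331,900 is $315; credit = $4,575 − $315 = $4,260.
Tomasz ($272,350): Commuter Credit: $272,350 is at or below the $331,900 threshold, so the full $4,575 applies.
Difference: |$4,260 − $4,575| = $315.

$315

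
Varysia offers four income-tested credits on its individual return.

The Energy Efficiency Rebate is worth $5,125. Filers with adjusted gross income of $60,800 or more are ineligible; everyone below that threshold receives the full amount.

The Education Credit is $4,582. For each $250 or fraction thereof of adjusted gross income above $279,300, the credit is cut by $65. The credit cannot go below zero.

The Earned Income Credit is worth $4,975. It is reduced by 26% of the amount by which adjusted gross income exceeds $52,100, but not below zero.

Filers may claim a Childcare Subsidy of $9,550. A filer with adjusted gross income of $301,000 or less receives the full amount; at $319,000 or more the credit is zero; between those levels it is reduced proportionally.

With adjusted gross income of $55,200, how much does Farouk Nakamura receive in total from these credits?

Energy Efficiency Rebate: $55,200 is below the $60,800 cutoff, so the full $5,125 applies.
Education Credit: $55,200 is at or below the $279,300 threshold, so the full $4,582 applies.
Earned Income Credit: 26% of the $3,100 excess over $52,100 is $806; credit = $4,975 − $806 = $4,169.
Childcare Subsidy: $55,200 is at or below the $301,000 threshold, so the full $9,550 applies.
Total: $5,125 + $4,582 + $4,169 + $9,550 = $23,426.

$23,426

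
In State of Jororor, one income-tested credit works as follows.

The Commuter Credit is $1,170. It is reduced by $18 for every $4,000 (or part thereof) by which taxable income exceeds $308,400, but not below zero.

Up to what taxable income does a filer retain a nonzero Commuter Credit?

$564,400

After 64 increments the reduction is 64 × $18 = $1,152, leaving $18; one more increment wipes it out. Increment 64 ends at excess 64 × $4,000 = $256,000, so the highest qualifying income is $308,400 + $256,000 = $564,400.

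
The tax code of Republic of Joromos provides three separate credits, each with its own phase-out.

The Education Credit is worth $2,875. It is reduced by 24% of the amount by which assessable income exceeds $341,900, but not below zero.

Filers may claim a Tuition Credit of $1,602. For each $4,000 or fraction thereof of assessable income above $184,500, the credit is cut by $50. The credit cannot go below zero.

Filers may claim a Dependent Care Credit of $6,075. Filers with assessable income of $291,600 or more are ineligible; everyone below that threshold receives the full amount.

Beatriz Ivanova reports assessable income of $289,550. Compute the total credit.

$9,202

Education Credit: $289,550 is at or below the $341,900 threshold, so the full $2,875 applies.
Tuition Credit: income exceeds $184,500 by $105,050, which is 27 full-or-partial $4,000 increments; reduction = 27 × $50 = $1,350, leaving $252.
Dependent Care Credit: $289,550 is below the $291,600 cutoff, so the full $6,075 applies.
Total: $2,875 + $252 + $6,075 = $9,202.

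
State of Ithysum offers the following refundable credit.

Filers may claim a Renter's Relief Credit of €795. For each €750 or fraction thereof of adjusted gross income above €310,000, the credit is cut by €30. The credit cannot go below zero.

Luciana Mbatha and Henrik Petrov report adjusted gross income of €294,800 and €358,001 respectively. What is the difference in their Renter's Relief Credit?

Luciana (€294,800): Renter's Relief Credit: €294,800 is at or below the €310,000 threshold, so the full €795 applies.
Henrik (€358,001): Renter's Relief Credit: income exceeds €310,000 by €48,001 → 65 increments × €30 = €1,950 ≥ base, so the credit is €0.
Difference: |€795 − €0| = €795.

€795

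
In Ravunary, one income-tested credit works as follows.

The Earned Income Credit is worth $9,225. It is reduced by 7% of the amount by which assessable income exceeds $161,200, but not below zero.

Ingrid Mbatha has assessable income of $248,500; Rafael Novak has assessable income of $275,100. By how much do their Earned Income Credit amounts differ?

Ingrid ($248,500): Earned Income Credit: 7% of the $87,300 excess over $161,200 is $6,111; credit = $9,225 − $6,111 = $3,114.
Rafael ($275,100): Earned Income Credit: 7% of the $113,900 excess over $161,200 is $7,973; credit = $9,225 − $7,973 = $1,252.
Difference: |$3,114 − $1,252| = $1,862.

$1,862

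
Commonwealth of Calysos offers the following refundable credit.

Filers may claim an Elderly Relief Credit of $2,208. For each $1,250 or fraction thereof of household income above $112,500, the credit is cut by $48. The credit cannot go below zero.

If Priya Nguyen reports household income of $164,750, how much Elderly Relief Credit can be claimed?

Elderly Relief Credit: income exceeds $112,500 by $52,250, which is 42 full-or-partial $1,250 increments; reduction = 42 × $48 = $2,016, leaving $192.

$192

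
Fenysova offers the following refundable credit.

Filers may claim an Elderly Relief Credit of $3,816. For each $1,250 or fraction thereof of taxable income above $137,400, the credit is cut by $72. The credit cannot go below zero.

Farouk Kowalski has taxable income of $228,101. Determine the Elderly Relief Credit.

$0

Elderly Relief Credit: income exceeds $137,400 by $90,701 → 73 increments × $72 = $5,256 ≥ base, so the credit is $0.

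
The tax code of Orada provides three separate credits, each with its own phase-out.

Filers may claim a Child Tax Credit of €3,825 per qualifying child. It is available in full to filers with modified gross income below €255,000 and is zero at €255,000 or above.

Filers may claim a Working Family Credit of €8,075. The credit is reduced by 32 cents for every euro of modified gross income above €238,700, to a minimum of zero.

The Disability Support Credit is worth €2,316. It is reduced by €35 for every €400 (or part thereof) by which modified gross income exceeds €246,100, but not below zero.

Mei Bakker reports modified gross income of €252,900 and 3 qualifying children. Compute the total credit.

Child Tax Credit: base = 3 × €3,825 = €11,475. €252,900 is below the €255,000 cutoff, so the full €11,475 applies.
Working Family Credit: 32% of the €14,200 excess over €238,700 is €4,544; credit = €8,075 − €4,544 = €3,531.
Disability Support Credit: income exceeds €246,100 by €6,800, which is 17 full-or-partial €400 increments; reduction = 17 × €35 = €595, leaving €1,721.
Total: €11,475 + €3,531 + €1,721 = €16,727.

€16,727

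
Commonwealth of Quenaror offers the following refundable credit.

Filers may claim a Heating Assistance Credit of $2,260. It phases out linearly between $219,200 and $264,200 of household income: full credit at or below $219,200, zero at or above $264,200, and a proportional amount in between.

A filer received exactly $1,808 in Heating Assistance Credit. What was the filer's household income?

$1,808 is 1,808/2,260 of the full $2,260, so 452/2,260 of the $45,000 range has been used: income = $219,200 + $45,000 × 452/2,260 = $228,200.

$228,200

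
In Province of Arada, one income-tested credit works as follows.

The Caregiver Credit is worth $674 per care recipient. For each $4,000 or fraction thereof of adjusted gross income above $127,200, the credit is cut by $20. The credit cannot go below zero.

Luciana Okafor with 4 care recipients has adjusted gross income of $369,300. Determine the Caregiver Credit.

$1,476

Caregiver Credit: base = 4 × $674 = $2,696. income exceeds $127,200 by $242,100, which is 61 full-or-partial $4,000 increments; reduction = 61 × $20 = $1,220, leaving $1,476.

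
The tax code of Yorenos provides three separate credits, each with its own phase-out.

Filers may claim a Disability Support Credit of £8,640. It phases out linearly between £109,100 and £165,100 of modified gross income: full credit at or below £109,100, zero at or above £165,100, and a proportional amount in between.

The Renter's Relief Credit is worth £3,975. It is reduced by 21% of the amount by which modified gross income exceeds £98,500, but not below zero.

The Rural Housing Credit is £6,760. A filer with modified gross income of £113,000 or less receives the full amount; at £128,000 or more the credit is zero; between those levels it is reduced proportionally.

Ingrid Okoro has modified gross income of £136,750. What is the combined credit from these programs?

£4,374

Disability Support Credit: £136,750 is £27,650 into a £56,000 phase-out range, leaving 28,350/56,000 of the credit: £8,640 × 28,350/56,000 = £4,374.
Renter's Relief Credit: 21% of the £38,250 excess over £98,500 is £8,032.50 ≥ base, so the credit is £0.
Rural Housing Credit: £136,750 is at or above £128,000, so the credit is £0.
Total: £4,374 + £0 + £0 = £4,374.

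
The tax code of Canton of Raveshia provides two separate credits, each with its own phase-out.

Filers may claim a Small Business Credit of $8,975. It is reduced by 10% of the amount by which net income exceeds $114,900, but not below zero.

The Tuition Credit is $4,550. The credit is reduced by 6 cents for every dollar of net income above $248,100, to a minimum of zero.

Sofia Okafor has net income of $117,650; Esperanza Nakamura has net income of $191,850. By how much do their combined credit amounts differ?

$7,420

Sofia ($117,650): Small Business Credit: 10% of the $2,750 excess over $114,900 is $275; credit = $8,975 − $275 = $8,700. Tuition Credit: $117,650 is at or below the $248,100 threshold, so the full $4,550 applies. total $8,700 + $4,550 = $13,250
Esperanza ($191,850): Small Business Credit: 10% of the $76,950 excess over $114,900 is $7,695; credit = $8,975 − $7,695 = $1,280. Tuition Credit: $191,850 is at or below the $248,100 threshold, so the full $4,550 applies. total $1,280 + $4,550 = $5,830
Difference: |$13,250 − $5,830| = $7,420.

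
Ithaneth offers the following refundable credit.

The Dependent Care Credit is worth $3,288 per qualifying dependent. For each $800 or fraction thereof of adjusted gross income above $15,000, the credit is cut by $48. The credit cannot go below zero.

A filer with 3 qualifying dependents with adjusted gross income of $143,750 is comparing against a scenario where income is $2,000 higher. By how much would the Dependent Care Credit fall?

At $143,750 — base = 3 × $3,288 = $9,864. income exceeds $15,000 by $128,750, which is 161 full-or-partial $800 increments; reduction = 161 × $48 = $7,728, leaving $2,136.
At $145,750 — base = 3 × $3,288 = $9,864. income exceeds $15,000 by $130,750, which is 164 full-or-partial $800 increments; reduction = 164 × $48 = $7,872, leaving $1,992.
Lost: $2,136 − $1,992 = $144.

$144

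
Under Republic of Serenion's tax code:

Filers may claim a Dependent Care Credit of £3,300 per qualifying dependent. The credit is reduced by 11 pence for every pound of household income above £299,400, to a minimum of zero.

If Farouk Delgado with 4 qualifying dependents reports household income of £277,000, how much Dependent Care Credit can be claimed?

Dependent Care Credit: base = 4 × £3,300 = £13,200. £277,000 is at or below the £299,400 threshold, so the full £13,200 applies.

£13,200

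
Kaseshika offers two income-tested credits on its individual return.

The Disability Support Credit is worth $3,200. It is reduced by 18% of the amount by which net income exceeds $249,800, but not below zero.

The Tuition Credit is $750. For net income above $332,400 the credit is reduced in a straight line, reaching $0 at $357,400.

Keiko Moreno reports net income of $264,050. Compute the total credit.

$1,385

Disability Support Credit: 18% of the $14,250 excess over $249,800 is $2,565; credit = $3,200 − $2,565 = $635.
Tuition Credit: $264,050 is at or below the $332,400 threshold, so the full $750 applies.
Total: $635 + $750 = $1,385.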